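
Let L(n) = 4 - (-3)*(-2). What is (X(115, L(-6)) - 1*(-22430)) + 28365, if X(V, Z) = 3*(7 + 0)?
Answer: 50816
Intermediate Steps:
L(n) = -2 (L(n) = 4 - 1*6 = 4 - 6 = -2)
X(V, Z) = 21 (X(V, Z) = 3*7 = 21)
(X(115, L(-6)) - 1*(-22430)) + 28365 = (21 - 1*(-22430)) + 28365 = (21 + 22430) + 28365 = 22451 + 28365 = 50816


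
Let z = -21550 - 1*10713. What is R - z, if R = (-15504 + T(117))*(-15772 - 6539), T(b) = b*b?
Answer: 40526728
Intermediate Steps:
T(b) = b²
R = 40494465 (R = (-15504 + 117²)*(-15772 - 6539) = (-15504 + 13689)*(-22311) = -1815*(-22311) = 40494465)
z = -32263 (z = -21550 - 10713 = -32263)
R - z = 40494465 - 1*(-32263) = 40494465 + 32263 = 40526728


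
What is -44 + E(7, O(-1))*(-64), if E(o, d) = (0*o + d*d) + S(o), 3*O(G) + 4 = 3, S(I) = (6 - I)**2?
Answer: -1036/9 ≈ -115.11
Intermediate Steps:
O(G) = -1/3 (O(G) = -4/3 + (1/3)*3 = -4/3 + 1 = -1/3)
E(o, d) = d**2 + (-6 + o)**2 (E(o, d) = (0*o + d*d) + (-6 + o)**2 = (0 + d**2) + (-6 + o)**2 = d**2 + (-6 + o)**2)
-44 + E(7, O(-1))*(-64) = -44 + ((-1/3)**2 + (-6 + 7)**2)*(-64) = -44 + (1/9 + 1**2)*(-64) = -44 + (1/9 + 1)*(-64) = -44 + (10/9)*(-64) = -44 - 640/9 = -1036/9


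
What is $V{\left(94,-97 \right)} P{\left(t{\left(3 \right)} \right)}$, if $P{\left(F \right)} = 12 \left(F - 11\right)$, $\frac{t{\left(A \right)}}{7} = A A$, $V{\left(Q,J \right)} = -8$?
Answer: $-4992$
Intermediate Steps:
$t{\left(A \right)} = 7 A^{2}$ ($t{\left(A \right)} = 7 A A = 7 A^{2}$)
$P{\left(F \right)} = -132 + 12 F$ ($P{\left(F \right)} = 12 \left(-11 + F\right) = -132 + 12 F$)
$V{\left(94,-97 \right)} P{\left(t{\left(3 \right)} \right)} = - 8 \left(-132 + 12 \cdot 7 \cdot 3^{2}\right) = - 8 \left(-132 + 12 \cdot 7 \cdot 9\right) = - 8 \left(-132 + 12 \cdot 63\right) = - 8 \left(-132 + 756\right) = \left(-8\right) 624 = -4992$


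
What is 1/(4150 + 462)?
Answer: 1/4612 ≈ 0.00021683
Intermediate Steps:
1/(4150 + 462) = 1/4612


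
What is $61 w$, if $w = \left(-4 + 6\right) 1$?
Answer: $122$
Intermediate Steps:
$w = 2$ ($w = 2 \cdot 1 = 2$)
$61 w = 61 \cdot 2 = 122$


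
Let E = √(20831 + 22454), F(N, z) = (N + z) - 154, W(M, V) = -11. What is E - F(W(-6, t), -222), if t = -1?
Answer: 387 + √43285 ≈ 595.05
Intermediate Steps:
F(N, z) = -154 + N + z
E = √43285 ≈ 208.05
E - F(W(-6, t), -222) = √43285 - (-154 - 11 - 222) = √43285 - 1*(-387) = √43285 + 387 = 387 + √43285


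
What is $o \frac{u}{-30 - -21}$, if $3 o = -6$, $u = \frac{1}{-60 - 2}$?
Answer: $- \frac{1}{279} \approx -0.0035842$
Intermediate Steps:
$u = - \frac{1}{62}$ ($u = \frac{1}{-62} = - \frac{1}{62} \approx -0.016129$)
$o = -2$ ($o = \frac{1}{3} \left(-6\right) = -2$)
$o \frac{u}{-30 - -21} = - 2 \left(- \frac{1}{62 \left(-30 - -21\right)}\right) = - 2 \left(- \frac{1}{62 \left(-30 + 21\right)}\right) = - 2 \left(- \frac{1}{62 \left(-9\right)}\right) = - 2 \left(\left(- \frac{1}{62}\right) \left(- \frac{1}{9}\right)\right) = \left(-2\right) \frac{1}{558} = - \frac{1}{279}$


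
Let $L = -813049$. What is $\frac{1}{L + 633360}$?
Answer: $- \frac{1}{179689} \approx -5.5652 \cdot 10^{-6}$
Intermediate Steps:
$\frac{1}{L + 633360} = \frac{1}{-813049 + 633360} = \frac{1}{-179689} = - \frac{1}{179689}$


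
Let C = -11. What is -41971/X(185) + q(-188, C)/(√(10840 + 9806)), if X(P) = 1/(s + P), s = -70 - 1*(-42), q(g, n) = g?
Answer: -6589447 - 94*√2294/3441 ≈ -6.5894e+6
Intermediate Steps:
s = -28 (s = -70 + 42 = -28)
X(P) = 1/(-28 + P)
-41971/X(185) + q(-188, C)/(√(10840 + 9806)) = -41971/(1/(-28 + 185)) - 188/√(10840 + 9806) = -41971/(1/157) - 188*√2294/6882 = -41971/1/157 - 188*√2294/6882 = -41971*157 - 94*√2294/3441 = -6589447 - 94*√2294/3441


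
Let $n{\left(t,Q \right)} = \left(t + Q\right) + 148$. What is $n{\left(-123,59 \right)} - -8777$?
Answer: $8861$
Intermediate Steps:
$n{\left(t,Q \right)} = 148 + Q + t$ ($n{\left(t,Q \right)} = \left(Q + t\right) + 148 = 148 + Q + t$)
$n{\left(-123,59 \right)} - -8777 = \left(148 + 59 - 123\right) - -8777 = 84 + 8777 = 8861$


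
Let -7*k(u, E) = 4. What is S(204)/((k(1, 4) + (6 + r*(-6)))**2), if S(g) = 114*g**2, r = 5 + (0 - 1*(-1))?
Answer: 58116744/11449 ≈ 5076.1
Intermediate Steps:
k(u, E) = -4/7 (k(u, E) = -1/7*4 = -4/7)
r = 6 (r = 5 + (0 + 1) = 5 + 1 = 6)
S(204)/((k(1, 4) + (6 + r*(-6)))**2) = (114*204**2)/((-4/7 + (6 + 6*(-6)))**2) = (114*41616)/((-4/7 + (6 - 36))**2) = 4744224/((-4/7 - 30)**2) = 4744224/((-214/7)**2) = 4744224/(45796/49) = 4744224*(49/45796) = 58116744/11449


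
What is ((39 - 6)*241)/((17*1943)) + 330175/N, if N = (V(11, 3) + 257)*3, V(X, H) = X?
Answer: 162871711/396372 ≈ 410.91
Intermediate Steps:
N = 804 (N = (11 + 257)*3 = 268*3 = 804)
((39 - 6)*241)/((17*1943)) + 330175/N = ((39 - 6)*241)/((17*1943)) + 330175/804 = (33*241)/33031 + 330175*(1/804) = 7953*(1/33031) + 330175/804 = 7953/33031 + 330175/804 = 162871711/396372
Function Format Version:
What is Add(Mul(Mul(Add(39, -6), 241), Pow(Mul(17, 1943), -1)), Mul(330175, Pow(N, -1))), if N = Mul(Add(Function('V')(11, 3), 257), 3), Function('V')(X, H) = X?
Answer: Rational(162871711, 396372) ≈ 410.91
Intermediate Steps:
N = 804 (N = Mul(Add(11, 257), 3) = Mul(268, 3) = 804)
Add(Mul(Mul(Add(39, -6), 241), Pow(Mul(17, 1943), -1)), Mul(330175, Pow(N, -1))) = Add(Mul(Mul(Add(39, -6), 241), Pow(Mul(17, 1943), -1)), Mul(330175, Pow(804, -1))) = Add(Mul(Mul(33, 241), Pow(33031, -1)), Mul(330175, Rational(1, 804))) = Add(Mul(7953, Rational(1, 33031)), Rational(330175, 804)) = Add(Rational(7953, 33031), Rational(330175, 804)) = Rational(162871711, 396372)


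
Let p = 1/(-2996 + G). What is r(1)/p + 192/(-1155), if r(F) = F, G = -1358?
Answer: -1676354/385 ≈ -4354.2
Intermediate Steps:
p = -1/4354 (p = 1/(-2996 - 1358) = 1/(-4354) = -1/4354 ≈ -0.00022967)
r(1)/p + 192/(-1155) = 1/(-1/4354) + 192/(-1155) = 1*(-4354) + 192*(-1/1155) = -4354 - 64/385 = -1676354/385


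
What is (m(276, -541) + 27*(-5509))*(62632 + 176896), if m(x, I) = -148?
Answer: -35663563448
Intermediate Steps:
(m(276, -541) + 27*(-5509))*(62632 + 176896) = (-148 + 27*(-5509))*(62632 + 176896) = (-148 - 148743)*239528 = -148891*239528 = -35663563448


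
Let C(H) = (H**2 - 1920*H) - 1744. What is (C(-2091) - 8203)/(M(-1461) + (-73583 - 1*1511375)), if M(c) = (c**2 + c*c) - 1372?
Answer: 4188527/1341356 ≈ 3.1226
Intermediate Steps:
C(H) = -1744 + H**2 - 1920*H
M(c) = -1372 + 2*c**2 (M(c) = (c**2 + c**2) - 1372 = 2*c**2 - 1372 = -1372 + 2*c**2)
(C(-2091) - 8203)/(M(-1461) + (-73583 - 1*1511375)) = ((-1744 + (-2091)**2 - 1920*(-2091)) - 8203)/((-1372 + 2*(-1461)**2) + (-73583 - 1*1511375)) = ((-1744 + 4372281 + 4014720) - 8203)/((-1372 + 2*2134521) + (-73583 - 1511375)) = (8385257 - 8203)/((-1372 + 4269042) - 1584958) = 8377054/(4267670 - 1584958) = 8377054/2682712 = 8377054*(1/2682712) = 4188527/1341356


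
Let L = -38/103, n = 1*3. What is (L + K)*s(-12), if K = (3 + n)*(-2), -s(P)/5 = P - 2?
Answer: -89180/103 ≈ -865.83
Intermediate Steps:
n = 3
s(P) = 10 - 5*P (s(P) = -5*(P - 2) = -5*(-2 + P) = 10 - 5*P)
L = -38/103 (L = -38*1/103 = -38/103 ≈ -0.36893)
K = -12 (K = (3 + 3)*(-2) = 6*(-2) = -12)
(L + K)*s(-12) = (-38/103 - 12)*(10 - 5*(-12)) = -1274*(10 + 60)/103 = -1274/103*70 = -89180/103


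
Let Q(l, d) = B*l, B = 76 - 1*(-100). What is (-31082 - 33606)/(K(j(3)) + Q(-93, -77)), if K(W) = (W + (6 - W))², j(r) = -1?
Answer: 16172/4083 ≈ 3.9608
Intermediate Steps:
K(W) = 36 (K(W) = 6² = 36)
B = 176 (B = 76 + 100 = 176)
Q(l, d) = 176*l
(-31082 - 33606)/(K(j(3)) + Q(-93, -77)) = (-31082 - 33606)/(36 + 176*(-93)) = -64688/(36 - 16368) = -64688/(-16332) = -64688*(-1/16332) = 16172/4083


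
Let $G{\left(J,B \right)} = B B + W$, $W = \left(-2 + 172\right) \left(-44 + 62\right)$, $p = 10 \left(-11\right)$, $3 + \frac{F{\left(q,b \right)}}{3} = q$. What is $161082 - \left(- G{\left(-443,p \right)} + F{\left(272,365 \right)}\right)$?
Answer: $175435$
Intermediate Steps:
$F{\left(q,b \right)} = -9 + 3 q$
$p = -110$
$W = 3060$ ($W = 170 \cdot 18 = 3060$)
$G{\left(J,B \right)} = 3060 + B^{2}$ ($G{\left(J,B \right)} = B B + 3060 = B^{2} + 3060 = 3060 + B^{2}$)
$161082 - \left(- G{\left(-443,p \right)} + F{\left(272,365 \right)}\right) = 161082 - \left(-3069 - 12100 + 816\right) = 161082 + \left(\left(3060 + 12100\right) - \left(-9 + 816\right)\right) = 161082 + \left(15160 - 807\right) = 161082 + 14353 = 175435$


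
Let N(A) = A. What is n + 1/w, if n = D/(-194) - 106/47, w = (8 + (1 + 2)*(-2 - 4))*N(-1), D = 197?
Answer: -72278/22795 ≈ -3.1708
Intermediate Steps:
w = 10 (w = (8 + (1 + 2)*(-2 - 4))*(-1) = (8 + 3*(-6))*(-1) = (8 - 18)*(-1) = -10*(-1) = 10)
n = -29823/9118 (n = 197/(-194) - 106/47 = 197*(-1/194) - 106*1/47 = -197/194 - 106/47 = -29823/9118 ≈ -3.2708)
n + 1/w = -29823/9118 + 1/10 = -72278/22795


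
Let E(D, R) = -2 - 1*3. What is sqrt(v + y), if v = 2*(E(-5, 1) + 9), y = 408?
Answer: 4*sqrt(26) ≈ 20.396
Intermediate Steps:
E(D, R) = -5 (E(D, R) = -2 - 3 = -5)
v = 8 (v = 2*(-5 + 9) = 2*4 = 8)
sqrt(v + y) = sqrt(8 + 408) = sqrt(416) = 4*sqrt(26)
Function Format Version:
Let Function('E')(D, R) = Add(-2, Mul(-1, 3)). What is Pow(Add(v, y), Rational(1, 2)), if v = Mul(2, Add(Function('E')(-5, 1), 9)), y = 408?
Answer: Mul(4, Pow(26, Rational(1, 2))) ≈ 20.396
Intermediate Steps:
Function('E')(D, R) = -5 (Function('E')(D, R) = Add(-2, -3) = -5)
v = 8 (v = Mul(2, Add(-5, 9)) = Mul(2, 4) = 8)
Pow(Add(v, y), Rational(1, 2)) = Pow(Add(8, 408), Rational(1, 2)) = Pow(416, Rational(1, 2)) = Mul(4, Pow(26, Rational(1, 2)))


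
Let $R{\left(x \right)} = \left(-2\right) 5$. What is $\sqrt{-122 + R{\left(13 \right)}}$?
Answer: $2 i \sqrt{33} \approx 11.489 i$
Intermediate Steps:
$R{\left(x \right)} = -10$
$\sqrt{-122 + R{\left(13 \right)}} = \sqrt{-122 - 10} = \sqrt{-132} = 2 i \sqrt{33}$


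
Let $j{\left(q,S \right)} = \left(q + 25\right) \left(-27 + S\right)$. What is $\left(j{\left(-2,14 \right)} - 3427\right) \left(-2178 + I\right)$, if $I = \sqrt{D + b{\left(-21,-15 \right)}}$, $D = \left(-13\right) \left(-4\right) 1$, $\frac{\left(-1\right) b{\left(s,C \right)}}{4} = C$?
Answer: $8115228 - 14904 \sqrt{7} \approx 8.0758 \cdot 10^{6}$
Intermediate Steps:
$j{\left(q,S \right)} = \left(-27 + S\right) \left(25 + q\right)$ ($j{\left(q,S \right)} = \left(25 + q\right) \left(-27 + S\right) = \left(-27 + S\right) \left(25 + q\right)$)
$b{\left(s,C \right)} = - 4 C$
$D = 52$ ($D = 52 \cdot 1 = 52$)
$I = 4 \sqrt{7}$ ($I = \sqrt{52 - -60} = \sqrt{52 + 60} = \sqrt{112} = 4 \sqrt{7} \approx 10.583$)
$\left(j{\left(-2,14 \right)} - 3427\right) \left(-2178 + I\right) = \left(\left(-675 - -54 + 25 \cdot 14 + 14 \left(-2\right)\right) - 3427\right) \left(-2178 + 4 \sqrt{7}\right) = \left(\left(-675 + 54 + 350 - 28\right) - 3427\right) \left(-2178 + 4 \sqrt{7}\right) = \left(-299 - 3427\right) \left(-2178 + 4 \sqrt{7}\right) = - 3726 \left(-2178 + 4 \sqrt{7}\right) = 8115228 - 14904 \sqrt{7}$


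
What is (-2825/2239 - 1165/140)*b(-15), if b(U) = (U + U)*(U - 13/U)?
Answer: -63683422/15673 ≈ -4063.3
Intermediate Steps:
b(U) = 2*U*(U - 13/U) (b(U) = (2*U)*(U - 13/U) = 2*U*(U - 13/U))
(-2825/2239 - 1165/140)*b(-15) = (-2825/2239 - 1165/140)*(-26 + 2*(-15)**2) = (-2825*1/2239 - 1165*1/140)*(-26 + 2*225) = (-2825/2239 - 233/28)*(-26 + 450) = -600787/62692*424 = -63683422/15673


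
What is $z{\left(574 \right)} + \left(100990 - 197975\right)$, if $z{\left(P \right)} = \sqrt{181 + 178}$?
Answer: $-96985 + \sqrt{359} \approx -96966.0$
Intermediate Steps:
$z{\left(P \right)} = \sqrt{359}$
$z{\left(574 \right)} + \left(100990 - 197975\right) = \sqrt{359} + \left(100990 - 197975\right) = \sqrt{359} - 96985 = -96985 + \sqrt{359}$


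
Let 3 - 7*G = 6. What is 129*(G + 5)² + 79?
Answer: 135967/49 ≈ 2774.8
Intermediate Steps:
G = -3/7 (G = 3/7 - ⅐*6 = 3/7 - 6/7 = -3/7 ≈ -0.42857)
129*(G + 5)² + 79 = 129*(-3/7 + 5)² + 79 = 129*(32/7)² + 79 = 129*(1024/49) + 79 = 132096/49 + 79 = 135967/49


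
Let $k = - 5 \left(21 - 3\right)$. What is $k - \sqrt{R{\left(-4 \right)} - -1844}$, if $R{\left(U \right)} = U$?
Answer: $-90 - 4 \sqrt{115} \approx -132.9$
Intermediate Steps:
$k = -90$ ($k = \left(-5\right) 18 = -90$)
$k - \sqrt{R{\left(-4 \right)} - -1844} = -90 - \sqrt{-4 - -1844} = -90 - \sqrt{-4 + \left(-5103 + 6947\right)} = -90 - \sqrt{-4 + 1844} = -90 - \sqrt{1840} = -90 - 4 \sqrt{115}$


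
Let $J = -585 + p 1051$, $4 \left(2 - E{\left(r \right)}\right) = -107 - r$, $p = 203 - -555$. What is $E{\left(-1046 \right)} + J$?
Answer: $\frac{3183361}{4} \approx 7.9584 \cdot 10^{5}$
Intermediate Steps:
$p = 758$ ($p = 203 + 555 = 758$)
$E{\left(r \right)} = \frac{115}{4} + \frac{r}{4}$ ($E{\left(r \right)} = 2 - \frac{-107 - r}{4} = 2 + \left(\frac{107}{4} + \frac{r}{4}\right) = \frac{115}{4} + \frac{r}{4}$)
$J = 796073$ ($J = -585 + 758 \cdot 1051 = -585 + 796658 = 796073$)
$E{\left(-1046 \right)} + J = \left(\frac{115}{4} + \frac{1}{4} \left(-1046\right)\right) + 796073 = \left(\frac{115}{4} - \frac{523}{2}\right) + 796073 = - \frac{931}{4} + 796073 = \frac{3183361}{4}$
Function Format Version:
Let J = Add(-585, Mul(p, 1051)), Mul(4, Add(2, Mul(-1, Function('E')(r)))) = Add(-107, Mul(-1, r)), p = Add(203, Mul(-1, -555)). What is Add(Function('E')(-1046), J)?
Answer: Rational(3183361, 4) ≈ 7.9584e+5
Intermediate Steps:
p = 758 (p = Add(203, 555) = 758)
Function('E')(r) = Add(Rational(115, 4), Mul(Rational(1, 4), r)) (Function('E')(r) = Add(2, Mul(Rational(-1, 4), Add(-107, Mul(-1, r)))) = Add(2, Add(Rational(107, 4), Mul(Rational(1, 4), r))) = Add(Rational(115, 4), Mul(Rational(1, 4), r)))
J = 796073 (J = Add(-585, Mul(758, 1051)) = Add(-585, 796658) = 796073)
Add(Function('E')(-1046), J) = Add(Add(Rational(115, 4), Mul(Rational(1, 4), -1046)), 796073) = Add(Add(Rational(115, 4), Rational(-523, 2)), 796073) = Add(Rational(-931, 4), 796073) = Rational(3183361, 4)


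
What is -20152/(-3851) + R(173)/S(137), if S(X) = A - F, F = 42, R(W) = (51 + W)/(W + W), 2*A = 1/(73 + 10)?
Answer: 24231371624/4644240533 ≈ 5.2175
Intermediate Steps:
A = 1/166 (A = 1/(2*(73 + 10)) = (1/2)/83 = (1/2)*(1/83) = 1/166 ≈ 0.0060241)
R(W) = (51 + W)/(2*W) (R(W) = (51 + W)/((2*W)) = (51 + W)*(1/(2*W)) = (51 + W)/(2*W))
S(X) = -6971/166 (S(X) = 1/166 - 1*42 = 1/166 - 42 = -6971/166)
-20152/(-3851) + R(173)/S(137) = -20152/(-3851) + ((1/2)*(51 + 173)/173)/(-6971/166) = -20152*(-1/3851) + ((1/2)*(1/173)*224)*(-166/6971) = 20152/3851 + (112/173)*(-166/6971) = 20152/3851 - 18592/1205983 = 24231371624/4644240533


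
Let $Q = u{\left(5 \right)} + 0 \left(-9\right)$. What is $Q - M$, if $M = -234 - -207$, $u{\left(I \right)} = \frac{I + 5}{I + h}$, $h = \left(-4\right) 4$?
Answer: $\frac{287}{11} \approx 26.091$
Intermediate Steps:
$h = -16$
$u{\left(I \right)} = \frac{5 + I}{-16 + I}$ ($u{\left(I \right)} = \frac{I + 5}{I - 16} = \frac{5 + I}{-16 + I}$)
$M = -27$ ($M = -234 + 207 = -27$)
$Q = - \frac{10}{11}$ ($Q = \frac{5 + 5}{-16 + 5} + 0 \left(-9\right) = \frac{1}{-11} \cdot 10 + 0 = \left(- \frac{1}{11}\right) 10 + 0 = - \frac{10}{11} + 0 = - \frac{10}{11} \approx -0.90909$)
$Q - M = - \frac{10}{11} - -27 = - \frac{10}{11} + 27 = \frac{287}{11}$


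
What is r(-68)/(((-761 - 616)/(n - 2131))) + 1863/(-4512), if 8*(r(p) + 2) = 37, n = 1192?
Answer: 316895/230112 ≈ 1.3771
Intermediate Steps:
r(p) = 21/8 (r(p) = -2 + (⅛)*37 = -2 + 37/8 = 21/8)
r(-68)/(((-761 - 616)/(n - 2131))) + 1863/(-4512) = 21/(8*(((-761 - 616)/(1192 - 2131)))) + 1863/(-4512) = 21/(8*((-1377/(-939)))) + 1863*(-1/4512) = 21/(8*((-1377*(-1/939)))) - 621/1504 = 21/(8*(459/313)) - 621/1504 = (21/8)*(313/459) - 621/1504 = 2191/1224 - 621/1504 = 316895/230112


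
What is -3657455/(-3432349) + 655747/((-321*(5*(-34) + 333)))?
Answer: -2059383541738/179590796727 ≈ -11.467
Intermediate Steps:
-3657455/(-3432349) + 655747/((-321*(5*(-34) + 333))) = -3657455*(-1/3432349) + 655747/((-321*(-170 + 333))) = 3657455/3432349 + 655747/((-321*163)) = 3657455/3432349 + 655747/(-52323) = 3657455/3432349 + 655747*(-1/52323) = 3657455/3432349 - 655747/52323 = -2059383541738/179590796727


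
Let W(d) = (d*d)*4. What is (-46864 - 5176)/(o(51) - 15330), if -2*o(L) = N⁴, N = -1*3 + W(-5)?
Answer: 104080/88559941 ≈ 0.0011752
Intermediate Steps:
W(d) = 4*d² (W(d) = d²*4 = 4*d²)
N = 97 (N = -1*3 + 4*(-5)² = -3 + 4*25 = -3 + 100 = 97)
o(L) = -88529281/2 (o(L) = -½*97⁴ = -½*88529281 = -88529281/2)
(-46864 - 5176)/(o(51) - 15330) = (-46864 - 5176)/(-88529281/2 - 15330) = -52040/(-88559941/2) = -52040*(-2/88559941) = 104080/88559941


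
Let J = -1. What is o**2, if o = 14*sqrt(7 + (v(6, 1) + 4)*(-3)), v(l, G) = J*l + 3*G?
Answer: 784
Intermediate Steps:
v(l, G) = -l + 3*G
o = 28 (o = 14*sqrt(7 + ((-1*6 + 3*1) + 4)*(-3)) = 14*sqrt(7 + ((-6 + 3) + 4)*(-3)) = 14*sqrt(7 + (-3 + 4)*(-3)) = 14*sqrt(7 + 1*(-3)) = 14*sqrt(7 - 3) = 14*sqrt(4) = 14*2 = 28)
o**2 = 28**2 = 784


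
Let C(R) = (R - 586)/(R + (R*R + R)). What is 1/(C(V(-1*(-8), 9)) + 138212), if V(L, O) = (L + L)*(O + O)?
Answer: 41760/5771732971 ≈ 7.2353e-6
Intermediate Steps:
V(L, O) = 4*L*O (V(L, O) = (2*L)*(2*O) = 4*L*O)
C(R) = (-586 + R)/(R² + 2*R) (C(R) = (-586 + R)/(R + (R² + R)) = (-586 + R)/(R + (R + R²)) = (-586 + R)/(R² + 2*R))
1/(C(V(-1*(-8), 9)) + 138212) = 1/((-586 + 4*(-1*(-8))*9)/(((4*(-1*(-8))*9))*(2 + 4*(-1*(-8))*9)) + 138212) = 1/((-586 + 4*8*9)/(((4*8*9))*(2 + 4*8*9)) + 138212) = 1/((-586 + 288)/(288*(2 + 288)) + 138212) = 1/((1/288)*(-298)/290 + 138212) = 1/((1/288)*(1/290)*(-298) + 138212) = 1/(-149/41760 + 138212) = 1/(5771732971/41760) = 41760/5771732971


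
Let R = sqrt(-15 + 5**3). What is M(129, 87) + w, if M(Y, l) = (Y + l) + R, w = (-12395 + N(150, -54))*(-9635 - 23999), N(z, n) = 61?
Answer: 414841972 + sqrt(110) ≈ 4.1484e+8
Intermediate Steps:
R = sqrt(110) (R = sqrt(-15 + 125) = sqrt(110) ≈ 10.488)
w = 414841756 (w = (-12395 + 61)*(-9635 - 23999) = -12334*(-33634) = 414841756)
M(Y, l) = Y + l + sqrt(110) (M(Y, l) = (Y + l) + sqrt(110) = Y + l + sqrt(110))
M(129, 87) + w = (129 + 87 + sqrt(110)) + 414841756 = (216 + sqrt(110)) + 414841756 = 414841972 + sqrt(110)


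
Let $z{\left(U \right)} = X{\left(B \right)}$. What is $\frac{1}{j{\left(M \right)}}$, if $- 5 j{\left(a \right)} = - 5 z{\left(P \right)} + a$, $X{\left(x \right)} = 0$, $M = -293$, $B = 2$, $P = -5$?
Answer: $\frac{5}{293} \approx 0.017065$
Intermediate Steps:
$z{\left(U \right)} = 0$
$j{\left(a \right)} = - \frac{a}{5}$ ($j{\left(a \right)} = - \frac{\left(-5\right) 0 + a}{5} = - \frac{0 + a}{5} = - \frac{a}{5}$)
$\frac{1}{j{\left(M \right)}} = \frac{1}{\left(- \frac{1}{5}\right) \left(-293\right)} = \frac{1}{\frac{293}{5}} = \frac{5}{293}$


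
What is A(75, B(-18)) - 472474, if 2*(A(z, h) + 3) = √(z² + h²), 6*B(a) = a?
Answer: -472477 + 3*√626/2 ≈ -4.7244e+5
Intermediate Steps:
B(a) = a/6
A(z, h) = -3 + √(h² + z²)/2 (A(z, h) = -3 + √(z² + h²)/2 = -3 + √(h² + z²)/2)
A(75, B(-18)) - 472474 = (-3 + √(((⅙)*(-18))² + 75²)/2) - 472474 = (-3 + √((-3)² + 5625)/2) - 472474 = (-3 + √(9 + 5625)/2) - 472474 = (-3 + √5634/2) - 472474 = (-3 + (3*√626)/2) - 472474 = (-3 + 3*√626/2) - 472474 = -472477 + 3*√626/2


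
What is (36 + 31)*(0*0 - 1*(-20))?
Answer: 1340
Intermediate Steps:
(36 + 31)*(0*0 - 1*(-20)) = 67*(0 + 20) = 67*20 = 1340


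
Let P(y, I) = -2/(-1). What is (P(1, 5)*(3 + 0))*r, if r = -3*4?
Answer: -72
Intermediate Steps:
P(y, I) = 2 (P(y, I) = -2*(-1) = 2)
r = -12
(P(1, 5)*(3 + 0))*r = (2*(3 + 0))*(-12) = (2*3)*(-12) = 6*(-12) = -72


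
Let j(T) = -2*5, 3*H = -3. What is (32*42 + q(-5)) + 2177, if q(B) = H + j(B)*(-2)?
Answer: 3540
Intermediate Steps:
H = -1 (H = (1/3)*(-3) = -1)
j(T) = -10
q(B) = 19 (q(B) = -1 - 10*(-2) = -1 + 20 = 19)
(32*42 + q(-5)) + 2177 = (32*42 + 19) + 2177 = (1344 + 19) + 2177 = 1363 + 2177 = 3540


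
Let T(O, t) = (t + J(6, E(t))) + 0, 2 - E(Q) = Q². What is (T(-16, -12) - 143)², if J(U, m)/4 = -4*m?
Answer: 4481689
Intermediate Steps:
E(Q) = 2 - Q²
J(U, m) = -16*m (J(U, m) = 4*(-4*m) = -16*m)
T(O, t) = -32 + t + 16*t² (T(O, t) = (t - 16*(2 - t²)) + 0 = (t + (-32 + 16*t²)) + 0 = (-32 + t + 16*t²) + 0 = -32 + t + 16*t²)
(T(-16, -12) - 143)² = ((-32 - 12 + 16*(-12)²) - 143)² = ((-32 - 12 + 16*144) - 143)² = ((-32 - 12 + 2304) - 143)² = (2260 - 143)² = 2117² = 4481689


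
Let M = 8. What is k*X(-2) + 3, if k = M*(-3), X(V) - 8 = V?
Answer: -141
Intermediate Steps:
X(V) = 8 + V
k = -24 (k = 8*(-3) = -24)
k*X(-2) + 3 = -24*(8 - 2) + 3 = -24*6 + 3 = -144 + 3 = -141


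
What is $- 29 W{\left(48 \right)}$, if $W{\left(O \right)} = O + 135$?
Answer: $-5307$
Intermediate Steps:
$W{\left(O \right)} = 135 + O$
$- 29 W{\left(48 \right)} = - 29 \left(135 + 48\right) = \left(-29\right) 183 = -5307$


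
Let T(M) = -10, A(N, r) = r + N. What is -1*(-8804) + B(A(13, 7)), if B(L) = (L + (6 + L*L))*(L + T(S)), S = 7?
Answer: 13064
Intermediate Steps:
A(N, r) = N + r
B(L) = (-10 + L)*(6 + L + L²) (B(L) = (L + (6 + L*L))*(L - 10) = (L + (6 + L²))*(-10 + L) = (6 + L + L²)*(-10 + L) = (-10 + L)*(6 + L + L²))
-1*(-8804) + B(A(13, 7)) = -1*(-8804) + (-60 + (13 + 7)³ - 9*(13 + 7)² - 4*(13 + 7)) = 8804 + (-60 + 20³ - 9*20² - 4*20) = 8804 + (-60 + 8000 - 9*400 - 80) = 8804 + (-60 + 8000 - 3600 - 80) = 8804 + 4260 = 13064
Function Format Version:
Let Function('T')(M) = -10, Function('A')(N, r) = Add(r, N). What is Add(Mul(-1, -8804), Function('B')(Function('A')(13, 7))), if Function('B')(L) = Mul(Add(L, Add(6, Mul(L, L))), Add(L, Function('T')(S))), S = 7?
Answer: 13064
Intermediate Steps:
Function('A')(N, r) = Add(N, r)
Function('B')(L) = Mul(Add(-10, L), Add(6, L, Pow(L, 2))) (Function('B')(L) = Mul(Add(L, Add(6, Mul(L, L))), Add(L, -10)) = Mul(Add(L, Add(6, Pow(L, 2))), Add(-10, L)) = Mul(Add(6, L, Pow(L, 2)), Add(-10, L)) = Mul(Add(-10, L), Add(6, L, Pow(L, 2))))
Add(Mul(-1, -8804), Function('B')(Function('A')(13, 7))) = Add(Mul(-1, -8804), Add(-60, Pow(Add(13, 7), 3), Mul(-9, Pow(Add(13, 7), 2)), Mul(-4, Add(13, 7)))) = Add(8804, Add(-60, Pow(20, 3), Mul(-9, Pow(20, 2)), Mul(-4, 20))) = Add(8804, Add(-60, 8000, Mul(-9, 400), -80)) = Add(8804, Add(-60, 8000, -3600, -80)) = Add(8804, 4260) = 13064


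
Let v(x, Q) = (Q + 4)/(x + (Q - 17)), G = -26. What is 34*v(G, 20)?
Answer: -816/23 ≈ -35.478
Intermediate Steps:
v(x, Q) = (4 + Q)/(-17 + Q + x) (v(x, Q) = (4 + Q)/(x + (-17 + Q)) = (4 + Q)/(-17 + Q + x))
34*v(G, 20) = 34*((4 + 20)/(-17 + 20 - 26)) = 34*(24/(-23)) = 34*(-1/23*24) = 34*(-24/23) = -816/23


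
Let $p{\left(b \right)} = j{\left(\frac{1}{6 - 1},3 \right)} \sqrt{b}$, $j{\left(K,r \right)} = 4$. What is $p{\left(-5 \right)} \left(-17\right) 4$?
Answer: $- 272 i \sqrt{5} \approx - 608.21 i$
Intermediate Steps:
$p{\left(b \right)} = 4 \sqrt{b}$
$p{\left(-5 \right)} \left(-17\right) 4 = 4 \sqrt{-5} \left(-17\right) 4 = 4 i \sqrt{5} \left(-17\right) 4 = - 68 i \sqrt{5} \cdot 4 = - 272 i \sqrt{5}$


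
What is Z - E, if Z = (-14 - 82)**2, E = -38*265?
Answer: 19286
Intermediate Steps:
E = -10070
Z = 9216 (Z = (-96)**2 = 9216)
Z - E = 9216 - 1*(-10070) = 9216 + 10070 = 19286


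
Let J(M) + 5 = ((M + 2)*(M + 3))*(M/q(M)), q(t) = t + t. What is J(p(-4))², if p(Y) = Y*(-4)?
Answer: 27556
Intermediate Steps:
p(Y) = -4*Y
q(t) = 2*t
J(M) = -5 + (2 + M)*(3 + M)/2 (J(M) = -5 + ((M + 2)*(M + 3))*(M/((2*M))) = -5 + ((2 + M)*(3 + M))*(M*(1/(2*M))) = -5 + ((2 + M)*(3 + M))*(½) = -5 + (2 + M)*(3 + M)/2)
J(p(-4))² = (-2 + (-4*(-4))²/2 + 5*(-4*(-4))/2)² = (-2 + (½)*16² + (5/2)*16)² = (-2 + (½)*256 + 40)² = (-2 + 128 + 40)² = 166² = 27556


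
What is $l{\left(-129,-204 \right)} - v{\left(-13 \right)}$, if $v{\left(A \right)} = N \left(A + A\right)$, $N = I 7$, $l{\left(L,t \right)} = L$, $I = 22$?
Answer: $3875$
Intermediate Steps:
$N = 154$ ($N = 22 \cdot 7 = 154$)
$v{\left(A \right)} = 308 A$ ($v{\left(A \right)} = 154 \left(A + A\right) = 154 \cdot 2 A = 308 A$)
$l{\left(-129,-204 \right)} - v{\left(-13 \right)} = -129 - 308 \left(-13\right) = -129 - -4004 = -129 + 4004 = 3875$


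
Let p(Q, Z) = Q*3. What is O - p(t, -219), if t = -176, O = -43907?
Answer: -43379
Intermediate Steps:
p(Q, Z) = 3*Q
O - p(t, -219) = -43907 - 3*(-176) = -43907 - 1*(-528) = -43907 + 528 = -43379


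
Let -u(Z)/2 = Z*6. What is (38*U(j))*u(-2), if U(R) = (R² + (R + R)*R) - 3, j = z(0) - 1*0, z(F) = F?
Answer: -2736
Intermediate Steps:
u(Z) = -12*Z (u(Z) = -2*Z*6 = -12*Z)
j = 0 (j = 0 - 1*0 = 0 + 0 = 0)
U(R) = -3 + 3*R² (U(R) = (R² + (2*R)*R) - 3 = (R² + 2*R²) - 3 = 3*R² - 3 = -3 + 3*R²)
(38*U(j))*u(-2) = (38*(-3 + 3*0²))*(-12*(-2)) = (38*(-3 + 3*0))*24 = (38*(-3 + 0))*24 = (38*(-3))*24 = -114*24 = -2736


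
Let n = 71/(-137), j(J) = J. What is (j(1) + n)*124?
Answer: 8184/137 ≈ 59.737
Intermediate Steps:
n = -71/137 (n = 71*(-1/137) = -71/137 ≈ -0.51825)
(j(1) + n)*124 = (1 - 71/137)*124 = (66/137)*124 = 8184/137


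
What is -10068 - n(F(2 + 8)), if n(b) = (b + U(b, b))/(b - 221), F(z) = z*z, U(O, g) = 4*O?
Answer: -1217728/121 ≈ -10064.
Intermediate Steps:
F(z) = z²
n(b) = 5*b/(-221 + b) (n(b) = (b + 4*b)/(b - 221) = (5*b)/(-221 + b) = 5*b/(-221 + b))
-10068 - n(F(2 + 8)) = -10068 - 5*(2 + 8)²/(-221 + (2 + 8)²) = -10068 - 5*10²/(-221 + 10²) = -10068 - 5*100/(-221 + 100) = -10068 - 5*100/(-121) = -10068 - 5*100*(-1)/121 = -10068 - 1*(-500/121) = -10068 + 500/121 = -1217728/121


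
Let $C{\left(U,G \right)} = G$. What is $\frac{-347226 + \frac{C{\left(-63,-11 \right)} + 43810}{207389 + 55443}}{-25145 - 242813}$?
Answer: $\frac{91262060233}{70427937056} \approx 1.2958$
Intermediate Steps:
$\frac{-347226 + \frac{C{\left(-63,-11 \right)} + 43810}{207389 + 55443}}{-25145 - 242813} = \frac{-347226 + \frac{-11 + 43810}{207389 + 55443}}{-25145 - 242813} = \frac{-347226 + \frac{43799}{262832}}{-267958} = \left(-347226 + 43799 \cdot \frac{1}{262832}\right) \left(- \frac{1}{267958}\right) = \left(-347226 + \frac{43799}{262832}\right) \left(- \frac{1}{267958}\right) = \left(- \frac{91262060233}{262832}\right) \left(- \frac{1}{267958}\right) = \frac{91262060233}{70427937056}$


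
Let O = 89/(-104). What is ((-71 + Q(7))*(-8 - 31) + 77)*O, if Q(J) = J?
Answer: -228997/104 ≈ -2201.9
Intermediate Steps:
O = -89/104 (O = 89*(-1/104) = -89/104 ≈ -0.85577)
((-71 + Q(7))*(-8 - 31) + 77)*O = ((-71 + 7)*(-8 - 31) + 77)*(-89/104) = (-64*(-39) + 77)*(-89/104) = (2496 + 77)*(-89/104) = 2573*(-89/104) = -228997/104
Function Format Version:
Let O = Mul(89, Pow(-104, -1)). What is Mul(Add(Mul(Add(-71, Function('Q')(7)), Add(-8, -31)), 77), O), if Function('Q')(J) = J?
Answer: Rational(-228997, 104) ≈ -2201.9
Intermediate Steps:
O = Rational(-89, 104) (O = Mul(89, Rational(-1, 104)) = Rational(-89, 104) ≈ -0.85577)
Mul(Add(Mul(Add(-71, Function('Q')(7)), Add(-8, -31)), 77), O) = Mul(Add(Mul(Add(-71, 7), Add(-8, -31)), 77), Rational(-89, 104)) = Mul(Add(Mul(-64, -39), 77), Rational(-89, 104)) = Mul(Add(2496, 77), Rational(-89, 104)) = Mul(2573, Rational(-89, 104)) = Rational(-228997, 104)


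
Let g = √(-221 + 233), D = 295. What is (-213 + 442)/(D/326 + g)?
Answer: -22022930/1188287 + 48674408*√3/1188287 ≈ 52.415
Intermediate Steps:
g = 2*√3 (g = √12 = 2*√3 ≈ 3.4641)
(-213 + 442)/(D/326 + g) = (-213 + 442)/(295/326 + 2*√3) = 229/(295*(1/326) + 2*√3) = 229/(295/326 + 2*√3)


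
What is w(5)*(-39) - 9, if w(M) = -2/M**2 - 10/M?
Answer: 1803/25 ≈ 72.120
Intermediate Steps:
w(M) = -10/M - 2/M**2 (w(M) = -2/M**2 - 10/M = -10/M - 2/M**2)
w(5)*(-39) - 9 = (2*(-1 - 5*5)/5**2)*(-39) - 9 = (2*(1/25)*(-1 - 25))*(-39) - 9 = (2*(1/25)*(-26))*(-39) - 9 = -52/25*(-39) - 9 = 2028/25 - 9 = 1803/25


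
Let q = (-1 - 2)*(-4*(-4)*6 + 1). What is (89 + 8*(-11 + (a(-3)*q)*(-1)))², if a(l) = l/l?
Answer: 5424241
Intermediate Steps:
a(l) = 1
q = -291 (q = -3*(16*6 + 1) = -3*(96 + 1) = -3*97 = -291)
(89 + 8*(-11 + (a(-3)*q)*(-1)))² = (89 + 8*(-11 + (1*(-291))*(-1)))² = (89 + 8*(-11 - 291*(-1)))² = (89 + 8*(-11 + 291))² = (89 + 8*280)² = (89 + 2240)² = 2329² = 5424241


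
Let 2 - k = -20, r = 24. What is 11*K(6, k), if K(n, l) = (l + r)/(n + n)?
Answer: 253/6 ≈ 42.167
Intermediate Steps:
k = 22 (k = 2 - 1*(-20) = 2 + 20 = 22)
K(n, l) = (24 + l)/(2*n) (K(n, l) = (l + 24)/(n + n) = (24 + l)/((2*n)) = (24 + l)*(1/(2*n)) = (24 + l)/(2*n))
11*K(6, k) = 11*((½)*(24 + 22)/6) = 11*((½)*(⅙)*46) = 11*(23/6) = 253/6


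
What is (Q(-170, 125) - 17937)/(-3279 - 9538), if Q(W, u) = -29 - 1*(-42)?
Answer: 17924/12817 ≈ 1.3985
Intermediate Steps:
Q(W, u) = 13 (Q(W, u) = -29 + 42 = 13)
(Q(-170, 125) - 17937)/(-3279 - 9538) = (13 - 17937)/(-3279 - 9538) = -17924/(-12817) = -17924*(-1/12817) = 17924/12817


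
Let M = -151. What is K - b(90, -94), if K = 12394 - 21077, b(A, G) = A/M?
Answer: -1311043/151 ≈ -8682.4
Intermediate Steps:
b(A, G) = -A/151 (b(A, G) = A/(-151) = A*(-1/151) = -A/151)
K = -8683
K - b(90, -94) = -8683 - (-1)*90/151 = -8683 - 1*(-90/151) = -8683 + 90/151 = -1311043/151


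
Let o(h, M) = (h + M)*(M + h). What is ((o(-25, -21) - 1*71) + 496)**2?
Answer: 6456681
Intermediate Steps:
o(h, M) = (M + h)**2 (o(h, M) = (M + h)*(M + h) = (M + h)**2)
((o(-25, -21) - 1*71) + 496)**2 = (((-21 - 25)**2 - 1*71) + 496)**2 = (((-46)**2 - 71) + 496)**2 = ((2116 - 71) + 496)**2 = (2045 + 496)**2 = 2541**2 = 6456681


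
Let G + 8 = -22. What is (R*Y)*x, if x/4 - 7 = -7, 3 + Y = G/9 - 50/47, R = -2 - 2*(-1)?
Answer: 0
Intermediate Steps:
G = -30 (G = -8 - 22 = -30)
R = 0 (R = -2 + 2 = 0)
Y = -1043/141 (Y = -3 + (-30/9 - 50/47) = -3 + (-30*⅑ - 50*1/47) = -3 + (-10/3 - 50/47) = -3 - 620/141 = -1043/141 ≈ -7.3972)
x = 0 (x = 28 + 4*(-7) = 28 - 28 = 0)
(R*Y)*x = (0*(-1043/141))*0 = 0*0 = 0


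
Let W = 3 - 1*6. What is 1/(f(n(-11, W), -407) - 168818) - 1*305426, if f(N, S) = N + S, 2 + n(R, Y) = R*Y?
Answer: -51676246645/169194 ≈ -3.0543e+5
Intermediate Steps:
W = -3 (W = 3 - 6 = -3)
n(R, Y) = -2 + R*Y
1/(f(n(-11, W), -407) - 168818) - 1*305426 = 1/(((-2 - 11*(-3)) - 407) - 168818) - 1*305426 = 1/(((-2 + 33) - 407) - 168818) - 305426 = 1/((31 - 407) - 168818) - 305426 = 1/(-376 - 168818) - 305426 = 1/(-169194) - 305426 = -1/169194 - 305426 = -51676246645/169194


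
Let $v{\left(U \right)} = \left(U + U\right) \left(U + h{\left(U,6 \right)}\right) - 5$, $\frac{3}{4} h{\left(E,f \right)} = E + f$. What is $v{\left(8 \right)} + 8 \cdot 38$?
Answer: $\frac{2177}{3} \approx 725.67$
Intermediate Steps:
$h{\left(E,f \right)} = \frac{4 E}{3} + \frac{4 f}{3}$ ($h{\left(E,f \right)} = \frac{4 \left(E + f\right)}{3} = \frac{4 E}{3} + \frac{4 f}{3}$)
$v{\left(U \right)} = -5 + 2 U \left(8 + \frac{7 U}{3}\right)$ ($v{\left(U \right)} = \left(U + U\right) \left(U + \left(\frac{4 U}{3} + \frac{4}{3} \cdot 6\right)\right) - 5 = 2 U \left(U + \left(\frac{4 U}{3} + 8\right)\right) - 5 = 2 U \left(U + \left(8 + \frac{4 U}{3}\right)\right) - 5 = 2 U \left(8 + \frac{7 U}{3}\right) - 5 = -5 + 2 U \left(8 + \frac{7 U}{3}\right)$)
$v{\left(8 \right)} + 8 \cdot 38 = \left(-5 + 16 \cdot 8 + \frac{14 \cdot 8^{2}}{3}\right) + 8 \cdot 38 = \left(-5 + 128 + \frac{14}{3} \cdot 64\right) + 304 = \left(-5 + 128 + \frac{896}{3}\right) + 304 = \frac{1265}{3} + 304 = \frac{2177}{3}$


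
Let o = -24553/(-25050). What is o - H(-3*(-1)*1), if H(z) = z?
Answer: -50597/25050 ≈ -2.0198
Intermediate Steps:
o = 24553/25050 (o = -24553*(-1/25050) = 24553/25050 ≈ 0.98016)
o - H(-3*(-1)*1) = 24553/25050 - (-3*(-1)) = 24553/25050 - 3 = -50597/25050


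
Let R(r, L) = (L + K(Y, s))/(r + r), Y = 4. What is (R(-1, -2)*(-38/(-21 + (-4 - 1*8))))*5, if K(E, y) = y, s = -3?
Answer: 475/33 ≈ 14.394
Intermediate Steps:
R(r, L) = (-3 + L)/(2*r) (R(r, L) = (L - 3)/(r + r) = (-3 + L)/((2*r)) = (-3 + L)*(1/(2*r)) = (-3 + L)/(2*r))
(R(-1, -2)*(-38/(-21 + (-4 - 1*8))))*5 = (((½)*(-3 - 2)/(-1))*(-38/(-21 + (-4 - 1*8))))*5 = (((½)*(-1)*(-5))*(-38/(-21 + (-4 - 8))))*5 = (5*(-38/(-21 - 12))/2)*5 = (5*(-38/(-33))/2)*5 = (5*(-38*(-1/33))/2)*5 = ((5/2)*(38/33))*5 = (95/33)*5 = 475/33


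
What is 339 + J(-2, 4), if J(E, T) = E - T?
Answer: 333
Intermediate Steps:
339 + J(-2, 4) = 339 + (-2 - 1*4) = 339 + (-2 - 4) = 339 - 6 = 333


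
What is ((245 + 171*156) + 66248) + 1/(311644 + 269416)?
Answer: 54136779141/581060 ≈ 93169.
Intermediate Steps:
((245 + 171*156) + 66248) + 1/(311644 + 269416) = ((245 + 26676) + 66248) + 1/581060 = (26921 + 66248) + 1/581060 = 93169 + 1/581060 = 54136779141/581060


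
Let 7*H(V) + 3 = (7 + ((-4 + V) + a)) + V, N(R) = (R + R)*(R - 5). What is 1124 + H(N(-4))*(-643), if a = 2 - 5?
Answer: -82795/7 ≈ -11828.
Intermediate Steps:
a = -3
N(R) = 2*R*(-5 + R) (N(R) = (2*R)*(-5 + R) = 2*R*(-5 + R))
H(V) = -3/7 + 2*V/7 (H(V) = -3/7 + ((7 + ((-4 + V) - 3)) + V)/7 = -3/7 + ((7 + (-7 + V)) + V)/7 = -3/7 + (V + V)/7 = -3/7 + (2*V)/7 = -3/7 + 2*V/7)
1124 + H(N(-4))*(-643) = 1124 + (-3/7 + 2*(2*(-4)*(-5 - 4))/7)*(-643) = 1124 + (-3/7 + 2*(2*(-4)*(-9))/7)*(-643) = 1124 + (-3/7 + (2/7)*72)*(-643) = 1124 + (-3/7 + 144/7)*(-643) = 1124 + (141/7)*(-643) = 1124 - 90663/7 = -82795/7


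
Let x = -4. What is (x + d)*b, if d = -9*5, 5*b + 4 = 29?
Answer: -245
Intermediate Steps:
b = 5 (b = -⅘ + (⅕)*29 = -⅘ + 29/5 = 5)
d = -45
(x + d)*b = (-4 - 45)*5 = -49*5 = -245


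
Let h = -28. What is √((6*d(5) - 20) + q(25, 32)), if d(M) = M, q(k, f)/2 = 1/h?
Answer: √1946/14 ≈ 3.1510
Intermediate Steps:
q(k, f) = -1/14 (q(k, f) = 2/(-28) = 2*(-1/28) = -1/14)
√((6*d(5) - 20) + q(25, 32)) = √((6*5 - 20) - 1/14) = √((30 - 20) - 1/14) = √(10 - 1/14) = √(139/14) = √1946/14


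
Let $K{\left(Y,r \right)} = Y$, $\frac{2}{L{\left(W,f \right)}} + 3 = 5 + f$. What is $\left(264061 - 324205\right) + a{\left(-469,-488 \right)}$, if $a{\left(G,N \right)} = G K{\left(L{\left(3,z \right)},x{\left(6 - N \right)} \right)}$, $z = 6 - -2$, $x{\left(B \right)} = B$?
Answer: $- \frac{301189}{5} \approx -60238.0$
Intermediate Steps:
$z = 8$ ($z = 6 + 2 = 8$)
$L{\left(W,f \right)} = \frac{2}{2 + f}$ ($L{\left(W,f \right)} = \frac{2}{-3 + \left(5 + f\right)} = \frac{2}{2 + f}$)
$a{\left(G,N \right)} = \frac{G}{5}$ ($a{\left(G,N \right)} = G \frac{2}{2 + 8} = G \frac{2}{10} = G 2 \cdot \frac{1}{10} = G \frac{1}{5} = \frac{G}{5}$)
$\left(264061 - 324205\right) + a{\left(-469,-488 \right)} = \left(264061 - 324205\right) + \frac{1}{5} \left(-469\right) = -60144 - \frac{469}{5} = - \frac{301189}{5}$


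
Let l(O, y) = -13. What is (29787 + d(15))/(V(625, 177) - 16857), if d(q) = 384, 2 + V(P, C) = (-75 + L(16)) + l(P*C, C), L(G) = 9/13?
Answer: -130741/73434 ≈ -1.7804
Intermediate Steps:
L(G) = 9/13 (L(G) = 9*(1/13) = 9/13)
V(P, C) = -1161/13 (V(P, C) = -2 + ((-75 + 9/13) - 13) = -2 + (-966/13 - 13) = -2 - 1135/13 = -1161/13)
(29787 + d(15))/(V(625, 177) - 16857) = (29787 + 384)/(-1161/13 - 16857) = 30171/(-220302/13) = 30171*(-13/220302) = -130741/73434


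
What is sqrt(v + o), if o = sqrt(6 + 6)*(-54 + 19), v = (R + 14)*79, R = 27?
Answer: sqrt(3239 - 70*sqrt(3)) ≈ 55.837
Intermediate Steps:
v = 3239 (v = (27 + 14)*79 = 41*79 = 3239)
o = -70*sqrt(3) (o = sqrt(12)*(-35) = (2*sqrt(3))*(-35) = -70*sqrt(3) ≈ -121.24)
sqrt(v + o) = sqrt(3239 - 70*sqrt(3))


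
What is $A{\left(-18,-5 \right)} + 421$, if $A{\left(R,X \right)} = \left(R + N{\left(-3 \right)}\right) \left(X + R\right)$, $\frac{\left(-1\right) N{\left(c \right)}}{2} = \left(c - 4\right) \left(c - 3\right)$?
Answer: $2767$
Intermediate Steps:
$N{\left(c \right)} = - 2 \left(-4 + c\right) \left(-3 + c\right)$ ($N{\left(c \right)} = - 2 \left(c - 4\right) \left(c - 3\right) = - 2 \left(c - 4\right) \left(-3 + c\right) = - 2 \left(-4 + c\right) \left(-3 + c\right)$)
$A{\left(R,X \right)} = \left(-84 + R\right) \left(R + X\right)$ ($A{\left(R,X \right)} = \left(R - \left(66 + 18\right)\right) \left(X + R\right) = \left(R - 84\right) \left(R + X\right) = \left(-84 + R\right) \left(R + X\right)$)
$A{\left(-18,-5 \right)} + 421 = \left(\left(-18\right)^{2} - -1512 - -420 - -90\right) + 421 = \left(324 + 1512 + 420 + 90\right) + 421 = 2346 + 421 = 2767$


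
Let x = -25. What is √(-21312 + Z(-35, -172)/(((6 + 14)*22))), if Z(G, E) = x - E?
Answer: I*√1031484630/220 ≈ 145.99*I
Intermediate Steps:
Z(G, E) = -25 - E
√(-21312 + Z(-35, -172)/(((6 + 14)*22))) = √(-21312 + (-25 - 1*(-172))/(((6 + 14)*22))) = √(-21312 + (-25 + 172)/((20*22))) = √(-21312 + 147/440) = √(-9377133/440) = I*√1031484630/220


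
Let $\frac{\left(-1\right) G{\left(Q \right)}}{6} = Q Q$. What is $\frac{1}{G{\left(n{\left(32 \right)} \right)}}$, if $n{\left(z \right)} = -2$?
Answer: $- \frac{1}{24} \approx -0.041667$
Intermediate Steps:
$G{\left(Q \right)} = - 6 Q^{2}$ ($G{\left(Q \right)} = - 6 Q Q = - 6 Q^{2}$)
$\frac{1}{G{\left(n{\left(32 \right)} \right)}} = \frac{1}{\left(-6\right) \left(-2\right)^{2}} = \frac{1}{\left(-6\right) 4} = \frac{1}{-24} = - \frac{1}{24}$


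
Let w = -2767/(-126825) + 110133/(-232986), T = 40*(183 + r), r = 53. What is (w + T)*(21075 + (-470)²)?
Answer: 899901927276498541/393979326 ≈ 2.2841e+9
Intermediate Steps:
T = 9440 (T = 40*(183 + 53) = 40*236 = 9440)
w = -4440981821/9849483150 (w = -2767*(-1/126825) + 110133*(-1/232986) = 2767/126825 - 36711/77662 = -4440981821/9849483150 ≈ -0.45088)
(w + T)*(21075 + (-470)²) = (-4440981821/9849483150 + 9440)*(21075 + (-470)²) = 92974679954179*(21075 + 220900)/9849483150 = (92974679954179/9849483150)*241975 = 899901927276498541/393979326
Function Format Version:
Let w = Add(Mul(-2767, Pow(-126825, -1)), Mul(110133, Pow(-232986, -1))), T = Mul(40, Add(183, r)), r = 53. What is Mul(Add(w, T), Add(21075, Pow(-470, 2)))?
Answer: Rational(899901927276498541, 393979326) ≈ 2.2841e+9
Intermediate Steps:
T = 9440 (T = Mul(40, Add(183, 53)) = Mul(40, 236) = 9440)
w = Rational(-4440981821, 9849483150) (w = Add(Mul(-2767, Rational(-1, 126825)), Mul(110133, Rational(-1, 232986))) = Add(Rational(2767, 126825), Rational(-36711, 77662)) = Rational(-4440981821, 9849483150) ≈ -0.45088)
Mul(Add(w, T), Add(21075, Pow(-470, 2))) = Mul(Add(Rational(-4440981821, 9849483150), 9440), Add(21075, Pow(-470, 2))) = Mul(Rational(92974679954179, 9849483150), Add(21075, 220900)) = Mul(Rational(92974679954179, 9849483150), 241975) = Rational(899901927276498541, 393979326)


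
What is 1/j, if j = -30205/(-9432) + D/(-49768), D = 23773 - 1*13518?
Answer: 14669118/43953665 ≈ 0.33374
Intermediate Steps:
D = 10255 (D = 23773 - 13518 = 10255)
j = 43953665/14669118 (j = -30205/(-9432) + 10255/(-49768) = -30205*(-1/9432) + 10255*(-1/49768) = 30205/9432 - 10255/49768 = 43953665/14669118 ≈ 2.9963)
1/j = 1/(43953665/14669118) = 14669118/43953665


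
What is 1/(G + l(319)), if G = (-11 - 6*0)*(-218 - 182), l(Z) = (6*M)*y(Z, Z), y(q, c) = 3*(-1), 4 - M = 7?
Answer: 1/4454 ≈ 0.00022452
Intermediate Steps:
M = -3 (M = 4 - 1*7 = 4 - 7 = -3)
y(q, c) = -3
l(Z) = 54 (l(Z) = (6*(-3))*(-3) = -18*(-3) = 54)
G = 4400 (G = (-11 + 0)*(-400) = -11*(-400) = 4400)
1/(G + l(319)) = 1/(4400 + 54) = 1/4454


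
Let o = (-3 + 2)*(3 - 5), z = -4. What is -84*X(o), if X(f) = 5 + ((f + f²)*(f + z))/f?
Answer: 84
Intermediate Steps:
o = 2 (o = -1*(-2) = 2)
X(f) = 5 + (-4 + f)*(f + f²)/f (X(f) = 5 + ((f + f²)*(f - 4))/f = 5 + ((f + f²)*(-4 + f))/f = 5 + ((-4 + f)*(f + f²))/f = 5 + (-4 + f)*(f + f²)/f)
-84*X(o) = -84*(1 + 2² - 3*2) = -84*(1 + 4 - 6) = -84*(-1) = 84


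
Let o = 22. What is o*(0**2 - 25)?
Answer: -550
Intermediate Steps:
o*(0**2 - 25) = 22*(0**2 - 25) = 22*(0 - 25) = 22*(-25) = -550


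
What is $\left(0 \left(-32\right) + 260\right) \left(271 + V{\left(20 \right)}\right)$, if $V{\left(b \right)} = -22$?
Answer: $64740$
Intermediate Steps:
$\left(0 \left(-32\right) + 260\right) \left(271 + V{\left(20 \right)}\right) = \left(0 \left(-32\right) + 260\right) \left(271 - 22\right) = \left(0 + 260\right) 249 = 260 \cdot 249 = 64740$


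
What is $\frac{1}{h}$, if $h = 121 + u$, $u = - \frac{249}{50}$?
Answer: $\frac{50}{5801} \approx 0.0086192$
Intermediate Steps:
$u = - \frac{249}{50}$ ($u = \left(-249\right) \frac{1}{50} = - \frac{249}{50} \approx -4.98$)
$h = \frac{5801}{50}$ ($h = 121 - \frac{249}{50} = \frac{5801}{50} \approx 116.02$)
$\frac{1}{h} = \frac{1}{\frac{5801}{50}} = \frac{50}{5801}$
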